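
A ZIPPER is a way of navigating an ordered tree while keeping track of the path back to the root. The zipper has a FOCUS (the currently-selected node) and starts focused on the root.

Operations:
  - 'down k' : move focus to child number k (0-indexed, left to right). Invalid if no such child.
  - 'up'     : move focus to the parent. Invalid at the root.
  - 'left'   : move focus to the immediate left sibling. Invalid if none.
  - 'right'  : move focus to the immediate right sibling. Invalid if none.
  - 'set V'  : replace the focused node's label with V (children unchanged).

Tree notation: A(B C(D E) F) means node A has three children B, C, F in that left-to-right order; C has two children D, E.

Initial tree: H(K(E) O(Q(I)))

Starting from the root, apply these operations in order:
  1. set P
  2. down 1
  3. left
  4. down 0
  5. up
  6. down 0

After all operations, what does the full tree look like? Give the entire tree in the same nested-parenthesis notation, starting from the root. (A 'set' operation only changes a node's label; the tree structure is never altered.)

Answer: P(K(E) O(Q(I)))

Derivation:
Step 1 (set P): focus=P path=root depth=0 children=['K', 'O'] (at root)
Step 2 (down 1): focus=O path=1 depth=1 children=['Q'] left=['K'] right=[] parent=P
Step 3 (left): focus=K path=0 depth=1 children=['E'] left=[] right=['O'] parent=P
Step 4 (down 0): focus=E path=0/0 depth=2 children=[] left=[] right=[] parent=K
Step 5 (up): focus=K path=0 depth=1 children=['E'] left=[] right=['O'] parent=P
Step 6 (down 0): focus=E path=0/0 depth=2 children=[] left=[] right=[] parent=K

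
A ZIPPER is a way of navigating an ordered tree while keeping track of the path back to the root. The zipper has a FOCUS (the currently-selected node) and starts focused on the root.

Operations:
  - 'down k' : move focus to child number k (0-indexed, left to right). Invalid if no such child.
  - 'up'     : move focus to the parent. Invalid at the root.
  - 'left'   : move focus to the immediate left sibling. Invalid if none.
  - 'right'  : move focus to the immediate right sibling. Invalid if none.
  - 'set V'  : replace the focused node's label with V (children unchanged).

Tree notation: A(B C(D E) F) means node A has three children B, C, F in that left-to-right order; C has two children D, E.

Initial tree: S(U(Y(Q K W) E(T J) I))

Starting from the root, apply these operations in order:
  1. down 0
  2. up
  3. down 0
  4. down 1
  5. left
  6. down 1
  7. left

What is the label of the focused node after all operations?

Answer: Q

Derivation:
Step 1 (down 0): focus=U path=0 depth=1 children=['Y', 'E', 'I'] left=[] right=[] parent=S
Step 2 (up): focus=S path=root depth=0 children=['U'] (at root)
Step 3 (down 0): focus=U path=0 depth=1 children=['Y', 'E', 'I'] left=[] right=[] parent=S
Step 4 (down 1): focus=E path=0/1 depth=2 children=['T', 'J'] left=['Y'] right=['I'] parent=U
Step 5 (left): focus=Y path=0/0 depth=2 children=['Q', 'K', 'W'] left=[] right=['E', 'I'] parent=U
Step 6 (down 1): focus=K path=0/0/1 depth=3 children=[] left=['Q'] right=['W'] parent=Y
Step 7 (left): focus=Q path=0/0/0 depth=3 children=[] left=[] right=['K', 'W'] parent=Y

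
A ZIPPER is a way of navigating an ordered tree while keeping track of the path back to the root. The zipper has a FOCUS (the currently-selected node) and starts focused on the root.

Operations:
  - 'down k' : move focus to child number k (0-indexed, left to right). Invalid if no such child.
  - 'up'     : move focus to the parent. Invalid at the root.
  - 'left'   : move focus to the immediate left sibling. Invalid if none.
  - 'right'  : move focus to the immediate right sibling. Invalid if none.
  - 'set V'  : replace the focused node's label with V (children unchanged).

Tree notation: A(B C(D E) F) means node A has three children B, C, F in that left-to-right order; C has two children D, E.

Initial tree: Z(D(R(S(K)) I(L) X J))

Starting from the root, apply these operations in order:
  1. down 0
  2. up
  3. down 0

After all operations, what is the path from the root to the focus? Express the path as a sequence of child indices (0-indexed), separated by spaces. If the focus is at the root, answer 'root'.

Answer: 0

Derivation:
Step 1 (down 0): focus=D path=0 depth=1 children=['R', 'I', 'X', 'J'] left=[] right=[] parent=Z
Step 2 (up): focus=Z path=root depth=0 children=['D'] (at root)
Step 3 (down 0): focus=D path=0 depth=1 children=['R', 'I', 'X', 'J'] left=[] right=[] parent=Z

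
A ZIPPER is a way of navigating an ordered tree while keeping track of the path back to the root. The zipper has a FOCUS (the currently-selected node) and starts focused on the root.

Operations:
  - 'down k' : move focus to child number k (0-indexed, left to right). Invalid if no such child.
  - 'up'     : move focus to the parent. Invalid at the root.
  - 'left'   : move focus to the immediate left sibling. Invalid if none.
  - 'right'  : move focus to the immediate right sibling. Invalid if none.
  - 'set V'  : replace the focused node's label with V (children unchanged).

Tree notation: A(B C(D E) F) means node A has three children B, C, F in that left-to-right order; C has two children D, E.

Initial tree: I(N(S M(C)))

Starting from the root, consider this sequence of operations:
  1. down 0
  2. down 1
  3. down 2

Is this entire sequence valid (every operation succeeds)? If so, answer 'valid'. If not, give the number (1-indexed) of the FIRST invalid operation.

Step 1 (down 0): focus=N path=0 depth=1 children=['S', 'M'] left=[] right=[] parent=I
Step 2 (down 1): focus=M path=0/1 depth=2 children=['C'] left=['S'] right=[] parent=N
Step 3 (down 2): INVALID

Answer: 3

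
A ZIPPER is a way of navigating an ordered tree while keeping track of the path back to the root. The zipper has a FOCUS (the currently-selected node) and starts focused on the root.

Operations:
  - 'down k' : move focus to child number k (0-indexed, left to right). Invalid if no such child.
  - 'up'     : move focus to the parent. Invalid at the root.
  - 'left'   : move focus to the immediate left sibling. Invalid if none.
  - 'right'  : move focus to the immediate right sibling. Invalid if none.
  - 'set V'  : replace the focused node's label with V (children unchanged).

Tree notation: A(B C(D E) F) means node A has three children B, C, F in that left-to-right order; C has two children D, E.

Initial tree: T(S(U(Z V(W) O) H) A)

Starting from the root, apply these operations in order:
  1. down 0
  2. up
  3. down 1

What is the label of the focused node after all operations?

Answer: A

Derivation:
Step 1 (down 0): focus=S path=0 depth=1 children=['U', 'H'] left=[] right=['A'] parent=T
Step 2 (up): focus=T path=root depth=0 children=['S', 'A'] (at root)
Step 3 (down 1): focus=A path=1 depth=1 children=[] left=['S'] right=[] parent=T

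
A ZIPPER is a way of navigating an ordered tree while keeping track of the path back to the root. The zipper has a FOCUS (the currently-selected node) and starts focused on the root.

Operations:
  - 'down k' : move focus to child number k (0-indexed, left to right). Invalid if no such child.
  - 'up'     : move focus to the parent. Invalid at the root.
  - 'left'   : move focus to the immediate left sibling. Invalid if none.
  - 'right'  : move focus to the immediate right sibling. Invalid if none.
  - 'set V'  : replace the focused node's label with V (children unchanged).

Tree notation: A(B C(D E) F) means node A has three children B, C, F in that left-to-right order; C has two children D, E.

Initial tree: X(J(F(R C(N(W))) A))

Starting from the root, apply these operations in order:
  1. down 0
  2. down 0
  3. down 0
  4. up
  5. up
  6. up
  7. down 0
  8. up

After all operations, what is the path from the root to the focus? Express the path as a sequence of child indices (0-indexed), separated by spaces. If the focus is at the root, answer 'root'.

Step 1 (down 0): focus=J path=0 depth=1 children=['F', 'A'] left=[] right=[] parent=X
Step 2 (down 0): focus=F path=0/0 depth=2 children=['R', 'C'] left=[] right=['A'] parent=J
Step 3 (down 0): focus=R path=0/0/0 depth=3 children=[] left=[] right=['C'] parent=F
Step 4 (up): focus=F path=0/0 depth=2 children=['R', 'C'] left=[] right=['A'] parent=J
Step 5 (up): focus=J path=0 depth=1 children=['F', 'A'] left=[] right=[] parent=X
Step 6 (up): focus=X path=root depth=0 children=['J'] (at root)
Step 7 (down 0): focus=J path=0 depth=1 children=['F', 'A'] left=[] right=[] parent=X
Step 8 (up): focus=X path=root depth=0 children=['J'] (at root)

Answer: root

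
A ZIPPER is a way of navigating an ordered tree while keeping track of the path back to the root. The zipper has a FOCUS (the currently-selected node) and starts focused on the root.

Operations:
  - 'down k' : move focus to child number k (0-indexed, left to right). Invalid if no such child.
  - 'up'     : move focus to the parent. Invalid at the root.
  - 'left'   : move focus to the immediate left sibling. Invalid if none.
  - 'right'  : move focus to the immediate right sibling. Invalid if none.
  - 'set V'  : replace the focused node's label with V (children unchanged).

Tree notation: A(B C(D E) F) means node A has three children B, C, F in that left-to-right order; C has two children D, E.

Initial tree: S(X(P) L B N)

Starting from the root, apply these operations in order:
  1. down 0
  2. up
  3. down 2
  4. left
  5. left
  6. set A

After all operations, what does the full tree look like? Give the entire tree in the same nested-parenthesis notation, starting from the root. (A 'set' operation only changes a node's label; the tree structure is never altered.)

Answer: S(A(P) L B N)

Derivation:
Step 1 (down 0): focus=X path=0 depth=1 children=['P'] left=[] right=['L', 'B', 'N'] parent=S
Step 2 (up): focus=S path=root depth=0 children=['X', 'L', 'B', 'N'] (at root)
Step 3 (down 2): focus=B path=2 depth=1 children=[] left=['X', 'L'] right=['N'] parent=S
Step 4 (left): focus=L path=1 depth=1 children=[] left=['X'] right=['B', 'N'] parent=S
Step 5 (left): focus=X path=0 depth=1 children=['P'] left=[] right=['L', 'B', 'N'] parent=S
Step 6 (set A): focus=A path=0 depth=1 children=['P'] left=[] right=['L', 'B', 'N'] parent=S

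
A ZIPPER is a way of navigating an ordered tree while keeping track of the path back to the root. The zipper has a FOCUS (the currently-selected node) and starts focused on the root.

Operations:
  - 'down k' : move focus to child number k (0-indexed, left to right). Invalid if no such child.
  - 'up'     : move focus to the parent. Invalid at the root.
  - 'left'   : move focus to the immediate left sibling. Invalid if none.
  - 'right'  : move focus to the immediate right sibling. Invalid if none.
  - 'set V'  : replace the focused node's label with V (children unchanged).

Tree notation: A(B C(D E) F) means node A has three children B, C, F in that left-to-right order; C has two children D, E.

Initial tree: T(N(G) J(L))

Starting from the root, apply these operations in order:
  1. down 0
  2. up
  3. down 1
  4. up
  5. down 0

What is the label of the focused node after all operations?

Answer: N

Derivation:
Step 1 (down 0): focus=N path=0 depth=1 children=['G'] left=[] right=['J'] parent=T
Step 2 (up): focus=T path=root depth=0 children=['N', 'J'] (at root)
Step 3 (down 1): focus=J path=1 depth=1 children=['L'] left=['N'] right=[] parent=T
Step 4 (up): focus=T path=root depth=0 children=['N', 'J'] (at root)
Step 5 (down 0): focus=N path=0 depth=1 children=['G'] left=[] right=['J'] parent=T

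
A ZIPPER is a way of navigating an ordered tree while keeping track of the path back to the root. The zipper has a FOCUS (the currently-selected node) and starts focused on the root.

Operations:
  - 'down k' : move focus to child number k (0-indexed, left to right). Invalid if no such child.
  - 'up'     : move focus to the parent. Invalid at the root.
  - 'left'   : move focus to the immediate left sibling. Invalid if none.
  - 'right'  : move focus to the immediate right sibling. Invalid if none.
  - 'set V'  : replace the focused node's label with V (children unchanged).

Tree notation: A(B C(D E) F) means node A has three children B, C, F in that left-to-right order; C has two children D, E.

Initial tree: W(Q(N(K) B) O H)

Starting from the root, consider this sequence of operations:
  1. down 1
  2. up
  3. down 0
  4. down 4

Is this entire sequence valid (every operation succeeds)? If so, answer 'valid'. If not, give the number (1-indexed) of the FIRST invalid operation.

Answer: 4

Derivation:
Step 1 (down 1): focus=O path=1 depth=1 children=[] left=['Q'] right=['H'] parent=W
Step 2 (up): focus=W path=root depth=0 children=['Q', 'O', 'H'] (at root)
Step 3 (down 0): focus=Q path=0 depth=1 children=['N', 'B'] left=[] right=['O', 'H'] parent=W
Step 4 (down 4): INVALID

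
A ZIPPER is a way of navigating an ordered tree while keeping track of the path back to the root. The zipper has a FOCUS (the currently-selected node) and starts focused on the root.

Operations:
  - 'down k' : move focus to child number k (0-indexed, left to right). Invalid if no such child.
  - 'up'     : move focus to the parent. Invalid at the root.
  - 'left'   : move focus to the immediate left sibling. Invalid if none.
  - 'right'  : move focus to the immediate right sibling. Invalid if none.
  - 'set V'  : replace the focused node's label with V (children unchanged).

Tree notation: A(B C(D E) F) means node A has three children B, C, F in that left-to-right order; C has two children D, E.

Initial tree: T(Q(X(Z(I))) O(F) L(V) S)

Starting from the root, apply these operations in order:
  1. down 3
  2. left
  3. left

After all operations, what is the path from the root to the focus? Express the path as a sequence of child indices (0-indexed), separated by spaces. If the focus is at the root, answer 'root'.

Step 1 (down 3): focus=S path=3 depth=1 children=[] left=['Q', 'O', 'L'] right=[] parent=T
Step 2 (left): focus=L path=2 depth=1 children=['V'] left=['Q', 'O'] right=['S'] parent=T
Step 3 (left): focus=O path=1 depth=1 children=['F'] left=['Q'] right=['L', 'S'] parent=T

Answer: 1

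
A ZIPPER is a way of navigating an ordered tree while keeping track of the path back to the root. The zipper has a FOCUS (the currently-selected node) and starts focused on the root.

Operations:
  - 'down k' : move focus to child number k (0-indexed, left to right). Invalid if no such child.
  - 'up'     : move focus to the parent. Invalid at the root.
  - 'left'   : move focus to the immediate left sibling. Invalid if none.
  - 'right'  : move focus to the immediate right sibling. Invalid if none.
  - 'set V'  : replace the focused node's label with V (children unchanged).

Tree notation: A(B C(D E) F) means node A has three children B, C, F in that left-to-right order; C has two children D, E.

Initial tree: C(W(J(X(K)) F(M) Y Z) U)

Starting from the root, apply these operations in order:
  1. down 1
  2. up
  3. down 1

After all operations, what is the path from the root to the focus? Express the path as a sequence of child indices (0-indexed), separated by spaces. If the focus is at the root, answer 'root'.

Answer: 1

Derivation:
Step 1 (down 1): focus=U path=1 depth=1 children=[] left=['W'] right=[] parent=C
Step 2 (up): focus=C path=root depth=0 children=['W', 'U'] (at root)
Step 3 (down 1): focus=U path=1 depth=1 children=[] left=['W'] right=[] parent=C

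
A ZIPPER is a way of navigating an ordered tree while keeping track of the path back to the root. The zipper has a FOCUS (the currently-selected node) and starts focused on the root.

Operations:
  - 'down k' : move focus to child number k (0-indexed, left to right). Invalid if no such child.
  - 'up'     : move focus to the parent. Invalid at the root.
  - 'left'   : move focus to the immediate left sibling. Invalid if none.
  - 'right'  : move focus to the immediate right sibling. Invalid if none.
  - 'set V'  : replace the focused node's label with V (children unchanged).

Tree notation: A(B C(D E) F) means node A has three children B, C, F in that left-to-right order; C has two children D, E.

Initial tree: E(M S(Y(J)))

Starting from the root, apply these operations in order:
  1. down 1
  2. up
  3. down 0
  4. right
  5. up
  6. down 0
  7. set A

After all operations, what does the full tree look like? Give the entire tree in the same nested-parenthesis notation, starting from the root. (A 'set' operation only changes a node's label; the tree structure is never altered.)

Step 1 (down 1): focus=S path=1 depth=1 children=['Y'] left=['M'] right=[] parent=E
Step 2 (up): focus=E path=root depth=0 children=['M', 'S'] (at root)
Step 3 (down 0): focus=M path=0 depth=1 children=[] left=[] right=['S'] parent=E
Step 4 (right): focus=S path=1 depth=1 children=['Y'] left=['M'] right=[] parent=E
Step 5 (up): focus=E path=root depth=0 children=['M', 'S'] (at root)
Step 6 (down 0): focus=M path=0 depth=1 children=[] left=[] right=['S'] parent=E
Step 7 (set A): focus=A path=0 depth=1 children=[] left=[] right=['S'] parent=E

Answer: E(A S(Y(J)))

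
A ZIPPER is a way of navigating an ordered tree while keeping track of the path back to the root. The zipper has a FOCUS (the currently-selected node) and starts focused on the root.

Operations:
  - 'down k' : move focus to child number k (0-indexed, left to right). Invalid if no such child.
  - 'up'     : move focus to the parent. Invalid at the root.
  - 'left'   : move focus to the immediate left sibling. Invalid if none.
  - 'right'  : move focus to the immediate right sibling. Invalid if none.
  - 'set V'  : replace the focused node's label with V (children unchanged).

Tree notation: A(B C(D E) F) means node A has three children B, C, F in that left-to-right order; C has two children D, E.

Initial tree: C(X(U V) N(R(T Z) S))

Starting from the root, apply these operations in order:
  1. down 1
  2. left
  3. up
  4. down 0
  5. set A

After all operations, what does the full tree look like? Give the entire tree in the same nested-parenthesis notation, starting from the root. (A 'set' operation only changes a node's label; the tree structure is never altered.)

Step 1 (down 1): focus=N path=1 depth=1 children=['R', 'S'] left=['X'] right=[] parent=C
Step 2 (left): focus=X path=0 depth=1 children=['U', 'V'] left=[] right=['N'] parent=C
Step 3 (up): focus=C path=root depth=0 children=['X', 'N'] (at root)
Step 4 (down 0): focus=X path=0 depth=1 children=['U', 'V'] left=[] right=['N'] parent=C
Step 5 (set A): focus=A path=0 depth=1 children=['U', 'V'] left=[] right=['N'] parent=C

Answer: C(A(U V) N(R(T Z) S))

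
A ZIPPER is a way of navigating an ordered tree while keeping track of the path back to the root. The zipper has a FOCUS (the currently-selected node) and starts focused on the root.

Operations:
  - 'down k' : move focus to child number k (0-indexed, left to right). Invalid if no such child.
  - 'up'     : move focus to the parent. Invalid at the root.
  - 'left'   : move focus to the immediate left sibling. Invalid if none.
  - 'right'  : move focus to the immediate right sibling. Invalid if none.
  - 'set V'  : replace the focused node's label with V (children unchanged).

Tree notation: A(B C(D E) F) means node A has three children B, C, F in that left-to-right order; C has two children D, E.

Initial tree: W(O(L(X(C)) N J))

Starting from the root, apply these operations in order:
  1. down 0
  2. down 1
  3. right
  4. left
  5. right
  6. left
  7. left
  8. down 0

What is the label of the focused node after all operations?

Step 1 (down 0): focus=O path=0 depth=1 children=['L', 'N', 'J'] left=[] right=[] parent=W
Step 2 (down 1): focus=N path=0/1 depth=2 children=[] left=['L'] right=['J'] parent=O
Step 3 (right): focus=J path=0/2 depth=2 children=[] left=['L', 'N'] right=[] parent=O
Step 4 (left): focus=N path=0/1 depth=2 children=[] left=['L'] right=['J'] parent=O
Step 5 (right): focus=J path=0/2 depth=2 children=[] left=['L', 'N'] right=[] parent=O
Step 6 (left): focus=N path=0/1 depth=2 children=[] left=['L'] right=['J'] parent=O
Step 7 (left): focus=L path=0/0 depth=2 children=['X'] left=[] right=['N', 'J'] parent=O
Step 8 (down 0): focus=X path=0/0/0 depth=3 children=['C'] left=[] right=[] parent=L

Answer: X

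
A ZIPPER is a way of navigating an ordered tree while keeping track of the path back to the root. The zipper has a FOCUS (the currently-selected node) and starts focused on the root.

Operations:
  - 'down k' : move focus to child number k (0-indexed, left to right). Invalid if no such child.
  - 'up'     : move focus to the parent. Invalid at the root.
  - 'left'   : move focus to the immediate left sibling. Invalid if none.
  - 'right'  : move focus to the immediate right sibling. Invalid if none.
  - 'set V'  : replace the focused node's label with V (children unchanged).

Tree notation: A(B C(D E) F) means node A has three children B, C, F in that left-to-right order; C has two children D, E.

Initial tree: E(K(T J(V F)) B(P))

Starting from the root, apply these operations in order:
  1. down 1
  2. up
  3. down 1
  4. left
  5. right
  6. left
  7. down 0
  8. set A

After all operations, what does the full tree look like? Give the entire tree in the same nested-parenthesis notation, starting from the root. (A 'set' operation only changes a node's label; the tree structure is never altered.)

Answer: E(K(A J(V F)) B(P))

Derivation:
Step 1 (down 1): focus=B path=1 depth=1 children=['P'] left=['K'] right=[] parent=E
Step 2 (up): focus=E path=root depth=0 children=['K', 'B'] (at root)
Step 3 (down 1): focus=B path=1 depth=1 children=['P'] left=['K'] right=[] parent=E
Step 4 (left): focus=K path=0 depth=1 children=['T', 'J'] left=[] right=['B'] parent=E
Step 5 (right): focus=B path=1 depth=1 children=['P'] left=['K'] right=[] parent=E
Step 6 (left): focus=K path=0 depth=1 children=['T', 'J'] left=[] right=['B'] parent=E
Step 7 (down 0): focus=T path=0/0 depth=2 children=[] left=[] right=['J'] parent=K
Step 8 (set A): focus=A path=0/0 depth=2 children=[] left=[] right=['J'] parent=K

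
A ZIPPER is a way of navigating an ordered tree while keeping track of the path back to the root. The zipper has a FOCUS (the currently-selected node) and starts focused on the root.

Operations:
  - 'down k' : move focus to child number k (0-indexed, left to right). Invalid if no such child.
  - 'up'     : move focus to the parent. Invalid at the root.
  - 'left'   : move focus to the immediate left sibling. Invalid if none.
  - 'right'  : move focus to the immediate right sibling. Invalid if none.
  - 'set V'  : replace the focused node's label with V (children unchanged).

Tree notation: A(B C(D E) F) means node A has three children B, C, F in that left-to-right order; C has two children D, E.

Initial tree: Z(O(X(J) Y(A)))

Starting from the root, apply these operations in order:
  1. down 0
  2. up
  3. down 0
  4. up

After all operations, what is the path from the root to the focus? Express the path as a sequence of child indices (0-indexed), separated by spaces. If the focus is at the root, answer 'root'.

Answer: root

Derivation:
Step 1 (down 0): focus=O path=0 depth=1 children=['X', 'Y'] left=[] right=[] parent=Z
Step 2 (up): focus=Z path=root depth=0 children=['O'] (at root)
Step 3 (down 0): focus=O path=0 depth=1 children=['X', 'Y'] left=[] right=[] parent=Z
Step 4 (up): focus=Z path=root depth=0 children=['O'] (at root)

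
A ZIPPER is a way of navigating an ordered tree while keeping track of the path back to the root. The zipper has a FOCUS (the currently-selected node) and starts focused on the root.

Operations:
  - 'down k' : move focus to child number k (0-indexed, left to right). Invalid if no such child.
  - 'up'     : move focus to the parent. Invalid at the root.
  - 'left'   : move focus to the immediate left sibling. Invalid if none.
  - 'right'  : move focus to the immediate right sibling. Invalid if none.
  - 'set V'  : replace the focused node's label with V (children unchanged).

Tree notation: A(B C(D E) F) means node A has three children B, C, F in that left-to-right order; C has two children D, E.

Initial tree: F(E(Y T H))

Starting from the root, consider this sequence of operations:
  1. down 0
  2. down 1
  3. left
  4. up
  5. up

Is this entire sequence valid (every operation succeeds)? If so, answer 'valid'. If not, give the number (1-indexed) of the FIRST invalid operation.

Step 1 (down 0): focus=E path=0 depth=1 children=['Y', 'T', 'H'] left=[] right=[] parent=F
Step 2 (down 1): focus=T path=0/1 depth=2 children=[] left=['Y'] right=['H'] parent=E
Step 3 (left): focus=Y path=0/0 depth=2 children=[] left=[] right=['T', 'H'] parent=E
Step 4 (up): focus=E path=0 depth=1 children=['Y', 'T', 'H'] left=[] right=[] parent=F
Step 5 (up): focus=F path=root depth=0 children=['E'] (at root)

Answer: valid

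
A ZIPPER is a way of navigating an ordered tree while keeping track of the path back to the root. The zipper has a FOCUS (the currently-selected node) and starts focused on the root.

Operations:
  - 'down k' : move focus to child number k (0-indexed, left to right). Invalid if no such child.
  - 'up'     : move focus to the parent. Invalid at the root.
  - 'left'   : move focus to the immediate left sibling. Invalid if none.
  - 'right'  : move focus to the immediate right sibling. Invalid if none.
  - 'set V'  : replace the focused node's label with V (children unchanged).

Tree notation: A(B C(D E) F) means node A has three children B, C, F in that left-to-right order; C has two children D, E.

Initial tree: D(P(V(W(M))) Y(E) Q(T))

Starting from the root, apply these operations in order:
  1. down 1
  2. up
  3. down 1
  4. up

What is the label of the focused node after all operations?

Answer: D

Derivation:
Step 1 (down 1): focus=Y path=1 depth=1 children=['E'] left=['P'] right=['Q'] parent=D
Step 2 (up): focus=D path=root depth=0 children=['P', 'Y', 'Q'] (at root)
Step 3 (down 1): focus=Y path=1 depth=1 children=['E'] left=['P'] right=['Q'] parent=D
Step 4 (up): focus=D path=root depth=0 children=['P', 'Y', 'Q'] (at root)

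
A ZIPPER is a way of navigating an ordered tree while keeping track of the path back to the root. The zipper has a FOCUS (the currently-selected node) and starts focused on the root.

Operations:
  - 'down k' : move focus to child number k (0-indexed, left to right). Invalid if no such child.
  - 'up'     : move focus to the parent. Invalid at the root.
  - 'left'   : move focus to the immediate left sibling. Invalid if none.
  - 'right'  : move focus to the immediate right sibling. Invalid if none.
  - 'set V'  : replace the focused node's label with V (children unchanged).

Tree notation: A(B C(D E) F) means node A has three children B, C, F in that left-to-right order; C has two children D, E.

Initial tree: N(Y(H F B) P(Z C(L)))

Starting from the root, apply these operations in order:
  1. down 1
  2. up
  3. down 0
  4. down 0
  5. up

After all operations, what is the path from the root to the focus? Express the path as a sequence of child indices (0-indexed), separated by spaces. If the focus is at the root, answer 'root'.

Step 1 (down 1): focus=P path=1 depth=1 children=['Z', 'C'] left=['Y'] right=[] parent=N
Step 2 (up): focus=N path=root depth=0 children=['Y', 'P'] (at root)
Step 3 (down 0): focus=Y path=0 depth=1 children=['H', 'F', 'B'] left=[] right=['P'] parent=N
Step 4 (down 0): focus=H path=0/0 depth=2 children=[] left=[] right=['F', 'B'] parent=Y
Step 5 (up): focus=Y path=0 depth=1 children=['H', 'F', 'B'] left=[] right=['P'] parent=N

Answer: 0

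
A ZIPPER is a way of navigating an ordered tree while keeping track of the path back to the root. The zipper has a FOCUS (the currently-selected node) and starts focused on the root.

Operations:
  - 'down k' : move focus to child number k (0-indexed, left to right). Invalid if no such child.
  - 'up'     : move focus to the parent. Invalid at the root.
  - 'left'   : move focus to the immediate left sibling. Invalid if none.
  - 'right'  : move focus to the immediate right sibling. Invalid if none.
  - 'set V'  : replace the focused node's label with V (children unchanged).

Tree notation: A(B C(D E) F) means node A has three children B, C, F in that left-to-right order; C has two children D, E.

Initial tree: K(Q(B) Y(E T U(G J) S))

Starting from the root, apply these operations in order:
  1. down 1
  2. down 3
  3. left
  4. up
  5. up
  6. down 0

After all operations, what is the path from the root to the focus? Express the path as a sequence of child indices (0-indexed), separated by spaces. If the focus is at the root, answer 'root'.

Step 1 (down 1): focus=Y path=1 depth=1 children=['E', 'T', 'U', 'S'] left=['Q'] right=[] parent=K
Step 2 (down 3): focus=S path=1/3 depth=2 children=[] left=['E', 'T', 'U'] right=[] parent=Y
Step 3 (left): focus=U path=1/2 depth=2 children=['G', 'J'] left=['E', 'T'] right=['S'] parent=Y
Step 4 (up): focus=Y path=1 depth=1 children=['E', 'T', 'U', 'S'] left=['Q'] right=[] parent=K
Step 5 (up): focus=K path=root depth=0 children=['Q', 'Y'] (at root)
Step 6 (down 0): focus=Q path=0 depth=1 children=['B'] left=[] right=['Y'] parent=K

Answer: 0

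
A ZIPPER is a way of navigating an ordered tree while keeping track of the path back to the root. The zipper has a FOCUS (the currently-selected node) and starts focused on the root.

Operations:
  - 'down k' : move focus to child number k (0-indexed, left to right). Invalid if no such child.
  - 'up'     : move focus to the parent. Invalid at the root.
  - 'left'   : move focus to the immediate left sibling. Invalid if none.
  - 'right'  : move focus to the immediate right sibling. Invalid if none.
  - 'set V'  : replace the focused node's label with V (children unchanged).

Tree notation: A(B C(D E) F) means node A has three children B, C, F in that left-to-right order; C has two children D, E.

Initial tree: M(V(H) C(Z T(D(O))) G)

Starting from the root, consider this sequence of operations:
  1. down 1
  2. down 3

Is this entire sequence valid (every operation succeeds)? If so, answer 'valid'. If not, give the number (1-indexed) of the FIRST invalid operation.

Step 1 (down 1): focus=C path=1 depth=1 children=['Z', 'T'] left=['V'] right=['G'] parent=M
Step 2 (down 3): INVALID

Answer: 2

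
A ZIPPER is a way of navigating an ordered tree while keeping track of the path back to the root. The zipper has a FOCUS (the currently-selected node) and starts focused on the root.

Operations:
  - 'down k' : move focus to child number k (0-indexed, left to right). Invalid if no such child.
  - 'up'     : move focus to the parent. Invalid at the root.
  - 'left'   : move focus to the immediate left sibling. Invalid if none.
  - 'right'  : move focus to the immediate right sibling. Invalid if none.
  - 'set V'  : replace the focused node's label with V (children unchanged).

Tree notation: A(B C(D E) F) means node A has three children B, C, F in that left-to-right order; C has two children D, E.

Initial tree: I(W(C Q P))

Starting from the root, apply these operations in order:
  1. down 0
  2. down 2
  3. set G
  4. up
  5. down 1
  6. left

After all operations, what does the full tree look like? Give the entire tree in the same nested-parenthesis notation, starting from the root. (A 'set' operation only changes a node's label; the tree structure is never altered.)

Step 1 (down 0): focus=W path=0 depth=1 children=['C', 'Q', 'P'] left=[] right=[] parent=I
Step 2 (down 2): focus=P path=0/2 depth=2 children=[] left=['C', 'Q'] right=[] parent=W
Step 3 (set G): focus=G path=0/2 depth=2 children=[] left=['C', 'Q'] right=[] parent=W
Step 4 (up): focus=W path=0 depth=1 children=['C', 'Q', 'G'] left=[] right=[] parent=I
Step 5 (down 1): focus=Q path=0/1 depth=2 children=[] left=['C'] right=['G'] parent=W
Step 6 (left): focus=C path=0/0 depth=2 children=[] left=[] right=['Q', 'G'] parent=W

Answer: I(W(C Q G))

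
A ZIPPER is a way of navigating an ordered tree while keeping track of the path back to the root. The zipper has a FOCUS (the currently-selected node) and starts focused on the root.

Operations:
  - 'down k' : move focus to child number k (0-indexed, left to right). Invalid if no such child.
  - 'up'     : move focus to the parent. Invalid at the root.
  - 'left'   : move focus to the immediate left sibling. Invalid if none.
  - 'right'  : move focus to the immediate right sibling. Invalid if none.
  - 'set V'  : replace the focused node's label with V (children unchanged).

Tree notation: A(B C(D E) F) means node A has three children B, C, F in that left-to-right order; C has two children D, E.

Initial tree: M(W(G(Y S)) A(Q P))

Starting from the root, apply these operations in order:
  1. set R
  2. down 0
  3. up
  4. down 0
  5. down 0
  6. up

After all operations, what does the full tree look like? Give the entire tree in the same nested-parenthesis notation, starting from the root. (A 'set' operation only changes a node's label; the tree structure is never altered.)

Answer: R(W(G(Y S)) A(Q P))

Derivation:
Step 1 (set R): focus=R path=root depth=0 children=['W', 'A'] (at root)
Step 2 (down 0): focus=W path=0 depth=1 children=['G'] left=[] right=['A'] parent=R
Step 3 (up): focus=R path=root depth=0 children=['W', 'A'] (at root)
Step 4 (down 0): focus=W path=0 depth=1 children=['G'] left=[] right=['A'] parent=R
Step 5 (down 0): focus=G path=0/0 depth=2 children=['Y', 'S'] left=[] right=[] parent=W
Step 6 (up): focus=W path=0 depth=1 children=['G'] left=[] right=['A'] parent=R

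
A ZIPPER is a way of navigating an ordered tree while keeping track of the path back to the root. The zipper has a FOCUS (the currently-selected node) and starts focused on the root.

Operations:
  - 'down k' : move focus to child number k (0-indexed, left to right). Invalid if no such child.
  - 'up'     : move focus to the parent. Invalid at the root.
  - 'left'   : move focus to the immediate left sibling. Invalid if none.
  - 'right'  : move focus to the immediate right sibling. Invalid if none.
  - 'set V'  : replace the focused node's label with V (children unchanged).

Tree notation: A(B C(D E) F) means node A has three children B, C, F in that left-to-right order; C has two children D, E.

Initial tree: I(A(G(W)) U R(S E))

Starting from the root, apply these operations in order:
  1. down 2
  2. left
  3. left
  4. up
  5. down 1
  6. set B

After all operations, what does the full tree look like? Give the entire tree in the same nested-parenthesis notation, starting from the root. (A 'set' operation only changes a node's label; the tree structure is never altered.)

Step 1 (down 2): focus=R path=2 depth=1 children=['S', 'E'] left=['A', 'U'] right=[] parent=I
Step 2 (left): focus=U path=1 depth=1 children=[] left=['A'] right=['R'] parent=I
Step 3 (left): focus=A path=0 depth=1 children=['G'] left=[] right=['U', 'R'] parent=I
Step 4 (up): focus=I path=root depth=0 children=['A', 'U', 'R'] (at root)
Step 5 (down 1): focus=U path=1 depth=1 children=[] left=['A'] right=['R'] parent=I
Step 6 (set B): focus=B path=1 depth=1 children=[] left=['A'] right=['R'] parent=I

Answer: I(A(G(W)) B R(S E))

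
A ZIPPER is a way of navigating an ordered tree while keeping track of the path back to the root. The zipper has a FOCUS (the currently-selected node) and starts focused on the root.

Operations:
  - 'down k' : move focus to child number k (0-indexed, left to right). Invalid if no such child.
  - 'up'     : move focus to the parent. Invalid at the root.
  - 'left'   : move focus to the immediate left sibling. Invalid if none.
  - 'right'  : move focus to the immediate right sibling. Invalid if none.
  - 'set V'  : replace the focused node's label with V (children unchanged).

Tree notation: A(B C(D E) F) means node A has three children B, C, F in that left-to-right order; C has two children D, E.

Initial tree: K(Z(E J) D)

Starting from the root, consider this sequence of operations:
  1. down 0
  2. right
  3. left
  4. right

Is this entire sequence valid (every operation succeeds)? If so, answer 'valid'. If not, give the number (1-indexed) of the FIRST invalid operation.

Answer: valid

Derivation:
Step 1 (down 0): focus=Z path=0 depth=1 children=['E', 'J'] left=[] right=['D'] parent=K
Step 2 (right): focus=D path=1 depth=1 children=[] left=['Z'] right=[] parent=K
Step 3 (left): focus=Z path=0 depth=1 children=['E', 'J'] left=[] right=['D'] parent=K
Step 4 (right): focus=D path=1 depth=1 children=[] left=['Z'] right=[] parent=K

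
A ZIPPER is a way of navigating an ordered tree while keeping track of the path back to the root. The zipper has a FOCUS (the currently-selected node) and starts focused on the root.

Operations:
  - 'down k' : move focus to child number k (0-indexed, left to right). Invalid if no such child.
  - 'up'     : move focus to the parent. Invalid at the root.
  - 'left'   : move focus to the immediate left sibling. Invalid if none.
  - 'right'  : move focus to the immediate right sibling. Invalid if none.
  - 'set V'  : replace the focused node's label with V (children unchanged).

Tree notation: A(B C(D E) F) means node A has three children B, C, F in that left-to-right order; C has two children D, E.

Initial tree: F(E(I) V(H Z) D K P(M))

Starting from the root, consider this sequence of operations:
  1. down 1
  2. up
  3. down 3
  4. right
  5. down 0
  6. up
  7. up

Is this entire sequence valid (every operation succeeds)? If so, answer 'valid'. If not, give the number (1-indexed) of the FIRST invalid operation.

Answer: valid

Derivation:
Step 1 (down 1): focus=V path=1 depth=1 children=['H', 'Z'] left=['E'] right=['D', 'K', 'P'] parent=F
Step 2 (up): focus=F path=root depth=0 children=['E', 'V', 'D', 'K', 'P'] (at root)
Step 3 (down 3): focus=K path=3 depth=1 children=[] left=['E', 'V', 'D'] right=['P'] parent=F
Step 4 (right): focus=P path=4 depth=1 children=['M'] left=['E', 'V', 'D', 'K'] right=[] parent=F
Step 5 (down 0): focus=M path=4/0 depth=2 children=[] left=[] right=[] parent=P
Step 6 (up): focus=P path=4 depth=1 children=['M'] left=['E', 'V', 'D', 'K'] right=[] parent=F
Step 7 (up): focus=F path=root depth=0 children=['E', 'V', 'D', 'K', 'P'] (at root)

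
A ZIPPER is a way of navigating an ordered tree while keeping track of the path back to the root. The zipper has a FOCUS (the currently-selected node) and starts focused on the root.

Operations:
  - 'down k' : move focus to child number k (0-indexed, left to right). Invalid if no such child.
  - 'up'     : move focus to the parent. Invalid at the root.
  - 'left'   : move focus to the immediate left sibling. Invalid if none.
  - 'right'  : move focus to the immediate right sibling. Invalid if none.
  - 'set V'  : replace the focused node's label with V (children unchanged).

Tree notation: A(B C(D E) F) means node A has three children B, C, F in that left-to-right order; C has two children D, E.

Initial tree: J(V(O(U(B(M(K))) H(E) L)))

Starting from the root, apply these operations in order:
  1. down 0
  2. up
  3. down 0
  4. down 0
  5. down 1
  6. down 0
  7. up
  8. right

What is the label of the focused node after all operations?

Step 1 (down 0): focus=V path=0 depth=1 children=['O'] left=[] right=[] parent=J
Step 2 (up): focus=J path=root depth=0 children=['V'] (at root)
Step 3 (down 0): focus=V path=0 depth=1 children=['O'] left=[] right=[] parent=J
Step 4 (down 0): focus=O path=0/0 depth=2 children=['U', 'H', 'L'] left=[] right=[] parent=V
Step 5 (down 1): focus=H path=0/0/1 depth=3 children=['E'] left=['U'] right=['L'] parent=O
Step 6 (down 0): focus=E path=0/0/1/0 depth=4 children=[] left=[] right=[] parent=H
Step 7 (up): focus=H path=0/0/1 depth=3 children=['E'] left=['U'] right=['L'] parent=O
Step 8 (right): focus=L path=0/0/2 depth=3 children=[] left=['U', 'H'] right=[] parent=O

Answer: L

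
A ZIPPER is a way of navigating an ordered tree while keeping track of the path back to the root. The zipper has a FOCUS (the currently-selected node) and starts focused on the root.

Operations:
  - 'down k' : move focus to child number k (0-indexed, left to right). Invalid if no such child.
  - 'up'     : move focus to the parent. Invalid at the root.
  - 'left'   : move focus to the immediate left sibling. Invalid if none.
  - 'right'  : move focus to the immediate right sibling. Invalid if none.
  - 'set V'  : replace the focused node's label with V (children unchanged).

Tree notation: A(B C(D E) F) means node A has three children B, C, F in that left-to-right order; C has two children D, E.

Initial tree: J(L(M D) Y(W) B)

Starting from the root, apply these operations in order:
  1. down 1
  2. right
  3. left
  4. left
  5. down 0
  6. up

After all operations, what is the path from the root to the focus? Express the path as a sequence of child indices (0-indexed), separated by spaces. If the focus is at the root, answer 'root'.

Answer: 0

Derivation:
Step 1 (down 1): focus=Y path=1 depth=1 children=['W'] left=['L'] right=['B'] parent=J
Step 2 (right): focus=B path=2 depth=1 children=[] left=['L', 'Y'] right=[] parent=J
Step 3 (left): focus=Y path=1 depth=1 children=['W'] left=['L'] right=['B'] parent=J
Step 4 (left): focus=L path=0 depth=1 children=['M', 'D'] left=[] right=['Y', 'B'] parent=J
Step 5 (down 0): focus=M path=0/0 depth=2 children=[] left=[] right=['D'] parent=L
Step 6 (up): focus=L path=0 depth=1 children=['M', 'D'] left=[] right=['Y', 'B'] parent=J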